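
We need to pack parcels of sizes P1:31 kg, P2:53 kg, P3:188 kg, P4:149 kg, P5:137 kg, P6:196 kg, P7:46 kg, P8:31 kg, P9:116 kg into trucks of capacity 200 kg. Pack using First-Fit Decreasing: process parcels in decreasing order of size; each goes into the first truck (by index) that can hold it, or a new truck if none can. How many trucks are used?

5 trucks

Sorted descending: 196, 188, 149, 137, 116, 53, 46, 31, 31.
truck 1: place 196 kg, 4 kg left
truck 2: place 188 kg, 12 kg left
truck 3: place 149 kg, 51 kg left
truck 4: place 137 kg, 63 kg left
truck 5: place 116 kg, 84 kg left
truck 4: place 53 kg, 10 kg left
truck 3: place 46 kg, 5 kg left
truck 5: place 31 kg, 53 kg left
truck 5: place 31 kg, 22 kg left
Final trucks: [196] [188] [149,46] [137,53] [116,31,31].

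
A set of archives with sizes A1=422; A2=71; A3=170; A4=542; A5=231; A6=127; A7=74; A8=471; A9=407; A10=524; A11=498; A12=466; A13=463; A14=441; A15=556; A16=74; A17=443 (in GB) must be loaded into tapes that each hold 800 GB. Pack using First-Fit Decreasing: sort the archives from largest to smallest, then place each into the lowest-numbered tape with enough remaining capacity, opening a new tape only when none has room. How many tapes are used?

11

Sorted descending: 556, 542, 524, 498, 471, 466, 463, 443, 441, 422, 407, 231, 170, 127, 74, 74, 71.
Put 556 GB in tape 1; 244 GB remain.
Put 542 GB in tape 2; 258 GB remain.
Put 524 GB in tape 3; 276 GB remain.
Put 498 GB in tape 4; 302 GB remain.
Put 471 GB in tape 5; 329 GB remain.
Put 466 GB in tape 6; 334 GB remain.
Put 463 GB in tape 7; 337 GB remain.
Put 443 GB in tape 8; 357 GB remain.
Put 441 GB in tape 9; 359 GB remain.
Put 422 GB in tape 10; 378 GB remain.
Put 407 GB in tape 11; 393 GB remain.
Put 231 GB in tape 1; 13 GB remain.
Put 170 GB in tape 2; 88 GB remain.
Put 127 GB in tape 3; 149 GB remain.
Put 74 GB in tape 2; 14 GB remain.
Put 74 GB in tape 3; 75 GB remain.
Put 71 GB in tape 3; 4 GB remain.
Final tapes: [556,231] [542,170,74] [524,127,74,71] [498] [471] [466] [463] [443] [441] [422] [407].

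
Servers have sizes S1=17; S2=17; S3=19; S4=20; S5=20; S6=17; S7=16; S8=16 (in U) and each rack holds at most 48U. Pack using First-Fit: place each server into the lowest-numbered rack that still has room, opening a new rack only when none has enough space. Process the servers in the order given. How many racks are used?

S1 (17U) → rack 1 (remaining 31U)
S2 (17U) → rack 1 (remaining 14U)
S3 (19U) → rack 2 (remaining 29U)
S4 (20U) → rack 2 (remaining 9U)
S5 (20U) → rack 3 (remaining 28U)
S6 (17U) → rack 3 (remaining 11U)
S7 (16U) → rack 4 (remaining 32U)
S8 (16U) → rack 4 (remaining 16U)
Final racks: [17,17] [19,20] [20,17] [16,16].

4 racks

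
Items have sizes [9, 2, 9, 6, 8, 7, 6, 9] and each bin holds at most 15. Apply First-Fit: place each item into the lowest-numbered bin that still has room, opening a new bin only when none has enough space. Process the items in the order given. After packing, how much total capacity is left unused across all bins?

Put 9 in bin 1; 6 remain.
Put 2 in bin 1; 4 remain.
Put 9 in bin 2; 6 remain.
Put 6 in bin 2; 0 remain.
Put 8 in bin 3; 7 remain.
Put 7 in bin 3; 0 remain.
Put 6 in bin 4; 9 remain.
Put 9 in bin 4; 0 remain.
4 bins × 15 = 60; used 56; unused 4.

4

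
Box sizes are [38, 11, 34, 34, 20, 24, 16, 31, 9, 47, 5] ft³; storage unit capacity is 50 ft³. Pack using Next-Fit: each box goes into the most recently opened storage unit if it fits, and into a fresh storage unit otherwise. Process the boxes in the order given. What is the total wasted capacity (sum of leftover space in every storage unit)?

Put 38 ft³ in storage unit 1; 12 ft³ remain.
Put 11 ft³ in storage unit 1; 1 ft³ remain.
Put 34 ft³ in storage unit 2; 16 ft³ remain.
Put 34 ft³ in storage unit 3; 16 ft³ remain.
Put 20 ft³ in storage unit 4; 30 ft³ remain.
Put 24 ft³ in storage unit 4; 6 ft³ remain.
Put 16 ft³ in storage unit 5; 34 ft³ remain.
Put 31 ft³ in storage unit 5; 3 ft³ remain.
Put 9 ft³ in storage unit 6; 41 ft³ remain.
Put 47 ft³ in storage unit 7; 3 ft³ remain.
Put 5 ft³ in storage unit 8; 45 ft³ remain.
8 storage units × 50 ft³ = 400 ft³; used 269 ft³; unused 131 ft³.

131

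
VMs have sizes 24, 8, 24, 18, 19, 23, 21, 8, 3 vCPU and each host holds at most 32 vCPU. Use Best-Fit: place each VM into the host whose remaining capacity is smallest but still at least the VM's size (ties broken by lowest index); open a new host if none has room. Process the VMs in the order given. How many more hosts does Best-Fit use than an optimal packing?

Best-Fit: [24,8] [24,8] [18] [19] [23,3] [21] → 6 hosts.
6 VMs exceed 16 vCPU (half the capacity), and no two of those can share a host, so at least 6 hosts are needed.
So 6 is already optimal.

0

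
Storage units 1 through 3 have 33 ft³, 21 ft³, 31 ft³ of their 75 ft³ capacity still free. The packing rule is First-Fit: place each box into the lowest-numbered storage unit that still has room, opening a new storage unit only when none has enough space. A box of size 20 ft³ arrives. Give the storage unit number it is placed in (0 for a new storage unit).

1

Storage units with room: storage unit 1 (33 ft³), storage unit 2 (21 ft³), storage unit 3 (31 ft³).
The first with room is storage unit 1.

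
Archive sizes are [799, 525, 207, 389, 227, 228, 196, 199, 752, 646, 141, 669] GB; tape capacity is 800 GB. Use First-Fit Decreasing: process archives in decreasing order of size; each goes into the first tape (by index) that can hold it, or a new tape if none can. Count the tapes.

Sorted descending: 799, 752, 669, 646, 525, 389, 228, 227, 207, 199, 196, 141.
tape 1: place 799 GB, 1 GB left
tape 2: place 752 GB, 48 GB left
tape 3: place 669 GB, 131 GB left
tape 4: place 646 GB, 154 GB left
tape 5: place 525 GB, 275 GB left
tape 6: place 389 GB, 411 GB left
tape 5: place 228 GB, 47 GB left
tape 6: place 227 GB, 184 GB left
tape 7: place 207 GB, 593 GB left
tape 7: place 199 GB, 394 GB left
tape 7: place 196 GB, 198 GB left
tape 4: place 141 GB, 13 GB left
Final tapes: [799] [752] [669] [646,141] [525,228] [389,227] [207,199,196].

7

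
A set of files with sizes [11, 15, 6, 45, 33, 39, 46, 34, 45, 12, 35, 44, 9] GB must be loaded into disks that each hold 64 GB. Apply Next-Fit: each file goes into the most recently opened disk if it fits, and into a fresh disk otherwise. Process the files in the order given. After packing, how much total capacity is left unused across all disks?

202

disk 1: place 11 GB, 53 GB left
disk 1: place 15 GB, 38 GB left
disk 1: place 6 GB, 32 GB left
disk 2: place 45 GB, 19 GB left
disk 3: place 33 GB, 31 GB left
disk 4: place 39 GB, 25 GB left
disk 5: place 46 GB, 18 GB left
disk 6: place 34 GB, 30 GB left
disk 7: place 45 GB, 19 GB left
disk 7: place 12 GB, 7 GB left
disk 8: place 35 GB, 29 GB left
disk 9: place 44 GB, 20 GB left
disk 9: place 9 GB, 11 GB left
9 disks × 64 GB = 576 GB; used 374 GB; unused 202 GB.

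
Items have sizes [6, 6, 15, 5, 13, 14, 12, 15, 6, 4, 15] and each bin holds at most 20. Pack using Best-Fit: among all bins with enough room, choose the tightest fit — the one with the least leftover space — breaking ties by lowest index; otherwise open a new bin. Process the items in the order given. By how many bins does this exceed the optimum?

Best-Fit: [6,6] [15,5] [13] [14,6] [12] [15,4] [15] → 7 bins.
Total size 111; any packing needs at least ⌈111/20⌉ = 6 bins.
An optimal packing achieves that bound: [15,5] [15,4] [15] [14,6] [13,6] [12,6] → 6 bins.
Excess: 7 − 6 = 1.

1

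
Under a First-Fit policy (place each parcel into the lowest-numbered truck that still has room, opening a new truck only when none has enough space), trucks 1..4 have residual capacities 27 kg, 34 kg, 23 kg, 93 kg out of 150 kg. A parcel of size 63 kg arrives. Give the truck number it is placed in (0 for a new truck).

4

Trucks with room: truck 4 (93 kg).
The first with room is truck 4.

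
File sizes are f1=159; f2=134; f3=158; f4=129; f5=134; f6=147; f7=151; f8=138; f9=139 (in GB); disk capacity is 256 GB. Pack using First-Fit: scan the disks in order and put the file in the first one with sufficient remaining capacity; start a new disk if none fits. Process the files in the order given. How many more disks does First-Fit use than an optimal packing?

First-Fit: [159] [134] [158] [129] [134] [147] [151] [138] [139] → 9 disks.
9 files exceed 128 GB (half the capacity), and no two of those can share a disk, so at least 9 disks are needed.
So 9 is already optimal.

0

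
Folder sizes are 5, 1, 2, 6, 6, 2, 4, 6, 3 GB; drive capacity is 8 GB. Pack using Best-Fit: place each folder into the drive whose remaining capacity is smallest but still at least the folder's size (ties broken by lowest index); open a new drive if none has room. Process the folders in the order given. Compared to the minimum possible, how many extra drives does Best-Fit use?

Best-Fit: [5,1,2] [6,2] [6] [4,3] [6] → 5 drives.
Total size 35 GB; any packing needs at least ⌈35/8⌉ = 5 drives.
So 5 is already optimal.

0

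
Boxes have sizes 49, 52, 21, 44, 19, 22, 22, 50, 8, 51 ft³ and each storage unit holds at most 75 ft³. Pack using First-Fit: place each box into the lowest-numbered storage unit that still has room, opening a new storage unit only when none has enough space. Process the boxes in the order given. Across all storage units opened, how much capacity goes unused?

storage unit 1: place 49 ft³, 26 ft³ left
storage unit 2: place 52 ft³, 23 ft³ left
storage unit 1: place 21 ft³, 5 ft³ left
storage unit 3: place 44 ft³, 31 ft³ left
storage unit 2: place 19 ft³, 4 ft³ left
storage unit 3: place 22 ft³, 9 ft³ left
storage unit 4: place 22 ft³, 53 ft³ left
storage unit 4: place 50 ft³, 3 ft³ left
storage unit 3: place 8 ft³, 1 ft³ left
storage unit 5: place 51 ft³, 24 ft³ left
5 storage units × 75 ft³ = 375 ft³; used 338 ft³; unused 37 ft³.

37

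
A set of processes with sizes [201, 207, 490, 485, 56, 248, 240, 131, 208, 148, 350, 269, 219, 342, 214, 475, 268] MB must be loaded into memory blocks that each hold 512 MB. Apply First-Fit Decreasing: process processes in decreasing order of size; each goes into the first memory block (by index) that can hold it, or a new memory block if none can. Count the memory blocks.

Sorted descending: 490, 485, 475, 350, 342, 269, 268, 248, 240, 219, 214, 208, 207, 201, 148, 131, 56.
Put 490 MB in memory block 1; 22 MB remain.
Put 485 MB in memory block 2; 27 MB remain.
Put 475 MB in memory block 3; 37 MB remain.
Put 350 MB in memory block 4; 162 MB remain.
Put 342 MB in memory block 5; 170 MB remain.
Put 269 MB in memory block 6; 243 MB remain.
Put 268 MB in memory block 7; 244 MB remain.
Put 248 MB in memory block 8; 264 MB remain.
Put 240 MB in memory block 6; 3 MB remain.
Put 219 MB in memory block 7; 25 MB remain.
Put 214 MB in memory block 8; 50 MB remain.
Put 208 MB in memory block 9; 304 MB remain.
Put 207 MB in memory block 9; 97 MB remain.
Put 201 MB in memory block 10; 311 MB remain.
Put 148 MB in memory block 4; 14 MB remain.
Put 131 MB in memory block 5; 39 MB remain.
Put 56 MB in memory block 9; 41 MB remain.
Final memory blocks: [490] [485] [475] [350,148] [342,131] [269,240] [268,219] [248,214] [208,207,56] [201].

10 memory blocks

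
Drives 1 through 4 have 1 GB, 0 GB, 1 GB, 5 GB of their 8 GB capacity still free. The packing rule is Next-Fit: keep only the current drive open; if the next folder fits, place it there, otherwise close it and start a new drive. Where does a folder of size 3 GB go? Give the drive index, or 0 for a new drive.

Next-Fit only looks at drive 4, which has 5 GB free.
3 GB fits there.

4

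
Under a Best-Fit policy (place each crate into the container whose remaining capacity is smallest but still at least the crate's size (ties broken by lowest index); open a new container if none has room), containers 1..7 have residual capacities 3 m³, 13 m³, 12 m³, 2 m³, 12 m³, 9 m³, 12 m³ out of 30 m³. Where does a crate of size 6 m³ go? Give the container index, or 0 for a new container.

Containers with room: container 2 (13 m³), container 3 (12 m³), container 5 (12 m³), container 6 (9 m³), container 7 (12 m³).
Tightest fit is container 6 with 9 m³ free.

6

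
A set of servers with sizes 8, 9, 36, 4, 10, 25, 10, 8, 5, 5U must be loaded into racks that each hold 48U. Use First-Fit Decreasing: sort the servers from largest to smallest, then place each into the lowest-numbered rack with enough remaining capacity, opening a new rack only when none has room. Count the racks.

Sorted descending: 36, 25, 10, 10, 9, 8, 8, 5, 5, 4.
36U → rack 1 (remaining 12U)
25U → rack 2 (remaining 23U)
10U → rack 1 (remaining 2U)
10U → rack 2 (remaining 13U)
9U → rack 2 (remaining 4U)
8U → rack 3 (remaining 40U)
8U → rack 3 (remaining 32U)
5U → rack 3 (remaining 27U)
5U → rack 3 (remaining 22U)
4U → rack 2 (remaining 0U)

3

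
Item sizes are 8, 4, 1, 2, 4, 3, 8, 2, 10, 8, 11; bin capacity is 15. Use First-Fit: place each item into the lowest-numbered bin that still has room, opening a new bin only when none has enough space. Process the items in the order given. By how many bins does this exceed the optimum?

First-Fit: [8,4,1,2] [4,3,8] [2,10] [8] [11] → 5 bins.
Total size 61; any packing needs at least ⌈61/15⌉ = 5 bins.
So 5 is already optimal.

0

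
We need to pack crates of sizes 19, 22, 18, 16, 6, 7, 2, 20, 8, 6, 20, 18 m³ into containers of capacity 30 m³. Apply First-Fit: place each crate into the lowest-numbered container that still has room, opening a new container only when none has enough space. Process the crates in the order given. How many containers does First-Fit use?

container 1: place 19 m³, 11 m³ left
container 2: place 22 m³, 8 m³ left
container 3: place 18 m³, 12 m³ left
container 4: place 16 m³, 14 m³ left
container 1: place 6 m³, 5 m³ left
container 2: place 7 m³, 1 m³ left
container 1: place 2 m³, 3 m³ left
container 5: place 20 m³, 10 m³ left
container 3: place 8 m³, 4 m³ left
container 4: place 6 m³, 8 m³ left
container 6: place 20 m³, 10 m³ left
container 7: place 18 m³, 12 m³ left

7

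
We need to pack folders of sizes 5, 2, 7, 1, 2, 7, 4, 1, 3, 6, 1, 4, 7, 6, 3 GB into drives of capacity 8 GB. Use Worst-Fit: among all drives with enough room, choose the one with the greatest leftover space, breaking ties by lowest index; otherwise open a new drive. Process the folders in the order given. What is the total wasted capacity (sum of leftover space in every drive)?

13

Put 5 GB in drive 1; 3 GB remain.
Put 2 GB in drive 1; 1 GB remain.
Put 7 GB in drive 2; 1 GB remain.
Put 1 GB in drive 1; 0 GB remain.
Put 2 GB in drive 3; 6 GB remain.
Put 7 GB in drive 4; 1 GB remain.
Put 4 GB in drive 3; 2 GB remain.
Put 1 GB in drive 3; 1 GB remain.
Put 3 GB in drive 5; 5 GB remain.
Put 6 GB in drive 6; 2 GB remain.
Put 1 GB in drive 5; 4 GB remain.
Put 4 GB in drive 5; 0 GB remain.
Put 7 GB in drive 7; 1 GB remain.
Put 6 GB in drive 8; 2 GB remain.
Put 3 GB in drive 9; 5 GB remain.
9 drives × 8 GB = 72 GB; used 59 GB; unused 13 GB.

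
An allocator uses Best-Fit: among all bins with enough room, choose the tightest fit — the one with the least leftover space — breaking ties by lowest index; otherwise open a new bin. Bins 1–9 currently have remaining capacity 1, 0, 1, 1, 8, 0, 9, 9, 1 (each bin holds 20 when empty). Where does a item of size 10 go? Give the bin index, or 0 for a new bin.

0

No bin has ≥ 10 free, so a new bin is opened.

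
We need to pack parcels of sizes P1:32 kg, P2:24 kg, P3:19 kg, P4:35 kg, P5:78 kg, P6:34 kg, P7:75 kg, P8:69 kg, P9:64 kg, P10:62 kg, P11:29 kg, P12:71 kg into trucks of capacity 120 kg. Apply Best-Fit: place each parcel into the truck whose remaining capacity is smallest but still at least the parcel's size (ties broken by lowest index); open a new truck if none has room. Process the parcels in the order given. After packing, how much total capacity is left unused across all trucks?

P1 (32 kg) → truck 1 (remaining 88 kg)
P2 (24 kg) → truck 1 (remaining 64 kg)
P3 (19 kg) → truck 1 (remaining 45 kg)
P4 (35 kg) → truck 1 (remaining 10 kg)
P5 (78 kg) → truck 2 (remaining 42 kg)
P6 (34 kg) → truck 2 (remaining 8 kg)
P7 (75 kg) → truck 3 (remaining 45 kg)
P8 (69 kg) → truck 4 (remaining 51 kg)
P9 (64 kg) → truck 5 (remaining 56 kg)
P10 (62 kg) → truck 6 (remaining 58 kg)
P11 (29 kg) → truck 3 (remaining 16 kg)
P12 (71 kg) → truck 7 (remaining 49 kg)
7 trucks × 120 kg = 840 kg; used 592 kg; unused 248 kg.

248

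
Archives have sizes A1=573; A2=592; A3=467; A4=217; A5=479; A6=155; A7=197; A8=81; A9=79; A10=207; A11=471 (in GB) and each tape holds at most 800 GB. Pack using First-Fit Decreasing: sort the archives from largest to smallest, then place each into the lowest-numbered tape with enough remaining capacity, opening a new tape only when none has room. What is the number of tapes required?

Sorted descending: 592, 573, 479, 471, 467, 217, 207, 197, 155, 81, 79.
Put 592 GB in tape 1; 208 GB remain.
Put 573 GB in tape 2; 227 GB remain.
Put 479 GB in tape 3; 321 GB remain.
Put 471 GB in tape 4; 329 GB remain.
Put 467 GB in tape 5; 333 GB remain.
Put 217 GB in tape 2; 10 GB remain.
Put 207 GB in tape 1; 1 GB remain.
Put 197 GB in tape 3; 124 GB remain.
Put 155 GB in tape 4; 174 GB remain.
Put 81 GB in tape 3; 43 GB remain.
Put 79 GB in tape 4; 95 GB remain.
Final tapes: [592,207] [573,217] [479,197,81] [471,155,79] [467].

5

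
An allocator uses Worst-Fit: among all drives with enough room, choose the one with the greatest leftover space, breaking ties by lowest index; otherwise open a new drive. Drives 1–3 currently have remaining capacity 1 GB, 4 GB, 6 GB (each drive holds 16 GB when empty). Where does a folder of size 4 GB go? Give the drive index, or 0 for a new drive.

Drives with room: drive 2 (4 GB), drive 3 (6 GB).
Most room is drive 3 with 6 GB free.

3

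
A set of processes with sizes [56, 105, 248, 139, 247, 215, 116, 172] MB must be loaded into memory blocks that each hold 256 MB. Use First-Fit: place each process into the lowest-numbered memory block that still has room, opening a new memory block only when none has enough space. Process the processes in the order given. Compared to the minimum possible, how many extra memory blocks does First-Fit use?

First-Fit: [56,105] [248] [139,116] [247] [215] [172] → 6 memory blocks.
Total size 1298 MB; any packing needs at least ⌈1298/256⌉ = 6 memory blocks.
So 6 is already optimal.

0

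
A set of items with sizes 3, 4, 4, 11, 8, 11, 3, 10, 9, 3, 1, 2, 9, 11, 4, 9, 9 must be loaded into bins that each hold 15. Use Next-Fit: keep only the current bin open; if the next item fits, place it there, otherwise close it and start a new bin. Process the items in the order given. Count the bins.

Put 3 in bin 1; 12 remain.
Put 4 in bin 1; 8 remain.
Put 4 in bin 1; 4 remain.
Put 11 in bin 2; 4 remain.
Put 8 in bin 3; 7 remain.
Put 11 in bin 4; 4 remain.
Put 3 in bin 4; 1 remain.
Put 10 in bin 5; 5 remain.
Put 9 in bin 6; 6 remain.
Put 3 in bin 6; 3 remain.
Put 1 in bin 6; 2 remain.
Put 2 in bin 6; 0 remain.
Put 9 in bin 7; 6 remain.
Put 11 in bin 8; 4 remain.
Put 4 in bin 8; 0 remain.
Put 9 in bin 9; 6 remain.
Put 9 in bin 10; 6 remain.

10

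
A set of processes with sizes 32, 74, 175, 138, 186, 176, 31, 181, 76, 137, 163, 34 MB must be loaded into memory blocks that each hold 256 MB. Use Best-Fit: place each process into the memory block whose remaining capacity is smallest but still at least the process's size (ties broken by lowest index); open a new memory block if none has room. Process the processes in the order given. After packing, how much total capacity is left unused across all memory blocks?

389

32 MB → memory block 1 (remaining 224 MB)
74 MB → memory block 1 (remaining 150 MB)
175 MB → memory block 2 (remaining 81 MB)
138 MB → memory block 1 (remaining 12 MB)
186 MB → memory block 3 (remaining 70 MB)
176 MB → memory block 4 (remaining 80 MB)
31 MB → memory block 3 (remaining 39 MB)
181 MB → memory block 5 (remaining 75 MB)
76 MB → memory block 4 (remaining 4 MB)
137 MB → memory block 6 (remaining 119 MB)
163 MB → memory block 7 (remaining 93 MB)
34 MB → memory block 3 (remaining 5 MB)
7 memory blocks × 256 MB = 1792 MB; used 1403 MB; unused 389 MB.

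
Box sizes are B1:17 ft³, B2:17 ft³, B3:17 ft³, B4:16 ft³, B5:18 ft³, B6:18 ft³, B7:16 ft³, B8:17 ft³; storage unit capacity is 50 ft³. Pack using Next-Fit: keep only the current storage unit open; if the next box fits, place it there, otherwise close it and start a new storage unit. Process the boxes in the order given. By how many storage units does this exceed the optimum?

Next-Fit: [17,17] [17,16] [18,18] [16,17] → 4 storage units.
Total size 136 ft³; any packing needs at least ⌈136/50⌉ = 3 storage units.
An optimal packing achieves that bound: [18,18] [17,17,16] [17,17,16] → 3 storage units.
Excess: 4 − 3 = 1.

1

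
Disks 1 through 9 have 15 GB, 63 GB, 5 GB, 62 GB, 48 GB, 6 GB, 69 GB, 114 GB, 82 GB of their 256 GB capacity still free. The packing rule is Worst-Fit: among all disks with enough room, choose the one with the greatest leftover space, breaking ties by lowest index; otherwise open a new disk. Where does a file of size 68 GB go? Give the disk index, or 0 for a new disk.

8

Disks with room: disk 7 (69 GB), disk 8 (114 GB), disk 9 (82 GB).
Most room is disk 8 with 114 GB free.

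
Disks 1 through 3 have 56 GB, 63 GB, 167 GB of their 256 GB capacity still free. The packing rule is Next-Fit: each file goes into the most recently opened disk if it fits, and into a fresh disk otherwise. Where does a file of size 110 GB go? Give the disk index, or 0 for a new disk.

3

Next-Fit only looks at disk 3, which has 167 GB free.
110 GB fits there.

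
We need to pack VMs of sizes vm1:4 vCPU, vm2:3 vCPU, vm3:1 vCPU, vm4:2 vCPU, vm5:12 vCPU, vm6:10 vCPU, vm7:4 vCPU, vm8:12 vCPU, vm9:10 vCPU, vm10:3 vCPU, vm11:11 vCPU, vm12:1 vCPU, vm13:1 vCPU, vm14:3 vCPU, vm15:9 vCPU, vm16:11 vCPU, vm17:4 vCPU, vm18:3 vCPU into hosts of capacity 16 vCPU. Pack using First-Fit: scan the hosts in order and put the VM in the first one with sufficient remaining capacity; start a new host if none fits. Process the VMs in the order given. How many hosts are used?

8

Put vm1 (4 vCPU) in host 1; 12 vCPU remain.
Put vm2 (3 vCPU) in host 1; 9 vCPU remain.
Put vm3 (1 vCPU) in host 1; 8 vCPU remain.
Put vm4 (2 vCPU) in host 1; 6 vCPU remain.
Put vm5 (12 vCPU) in host 2; 4 vCPU remain.
Put vm6 (10 vCPU) in host 3; 6 vCPU remain.
Put vm7 (4 vCPU) in host 1; 2 vCPU remain.
Put vm8 (12 vCPU) in host 4; 4 vCPU remain.
Put vm9 (10 vCPU) in host 5; 6 vCPU remain.
Put vm10 (3 vCPU) in host 2; 1 vCPU remain.
Put vm11 (11 vCPU) in host 6; 5 vCPU remain.
Put vm12 (1 vCPU) in host 1; 1 vCPU remain.
Put vm13 (1 vCPU) in host 1; 0 vCPU remain.
Put vm14 (3 vCPU) in host 3; 3 vCPU remain.
Put vm15 (9 vCPU) in host 7; 7 vCPU remain.
Put vm16 (11 vCPU) in host 8; 5 vCPU remain.
Put vm17 (4 vCPU) in host 4; 0 vCPU remain.
Put vm18 (3 vCPU) in host 3; 0 vCPU remain.
Final hosts: [4,3,1,2,4,1,1] [12,3] [10,3,3] [12,4] [10] [11] [9] [11].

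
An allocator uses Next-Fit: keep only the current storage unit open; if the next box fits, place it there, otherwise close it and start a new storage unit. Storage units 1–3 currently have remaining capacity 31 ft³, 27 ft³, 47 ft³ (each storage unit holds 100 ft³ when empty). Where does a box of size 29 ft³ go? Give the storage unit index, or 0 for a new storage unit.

3

Next-Fit only looks at storage unit 3, which has 47 ft³ free.
29 ft³ fits there.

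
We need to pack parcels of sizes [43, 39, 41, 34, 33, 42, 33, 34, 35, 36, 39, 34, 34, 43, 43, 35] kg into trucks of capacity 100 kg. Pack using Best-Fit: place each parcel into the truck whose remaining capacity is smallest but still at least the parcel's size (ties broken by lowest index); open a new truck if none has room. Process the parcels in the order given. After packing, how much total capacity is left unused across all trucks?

202

truck 1: place 43 kg, 57 kg left
truck 1: place 39 kg, 18 kg left
truck 2: place 41 kg, 59 kg left
truck 2: place 34 kg, 25 kg left
truck 3: place 33 kg, 67 kg left
truck 3: place 42 kg, 25 kg left
truck 4: place 33 kg, 67 kg left
truck 4: place 34 kg, 33 kg left
truck 5: place 35 kg, 65 kg left
truck 5: place 36 kg, 29 kg left
truck 6: place 39 kg, 61 kg left
truck 6: place 34 kg, 27 kg left
truck 7: place 34 kg, 66 kg left
truck 7: place 43 kg, 23 kg left
truck 8: place 43 kg, 57 kg left
truck 8: place 35 kg, 22 kg left
8 trucks × 100 kg = 800 kg; used 598 kg; unused 202 kg.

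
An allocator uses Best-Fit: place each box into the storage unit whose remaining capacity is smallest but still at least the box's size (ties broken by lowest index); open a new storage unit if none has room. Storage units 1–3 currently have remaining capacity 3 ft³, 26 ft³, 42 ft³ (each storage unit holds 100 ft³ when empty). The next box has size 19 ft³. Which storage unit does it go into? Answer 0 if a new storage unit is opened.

2

Storage units with room: storage unit 2 (26 ft³), storage unit 3 (42 ft³).
Tightest fit is storage unit 2 with 26 ft³ free.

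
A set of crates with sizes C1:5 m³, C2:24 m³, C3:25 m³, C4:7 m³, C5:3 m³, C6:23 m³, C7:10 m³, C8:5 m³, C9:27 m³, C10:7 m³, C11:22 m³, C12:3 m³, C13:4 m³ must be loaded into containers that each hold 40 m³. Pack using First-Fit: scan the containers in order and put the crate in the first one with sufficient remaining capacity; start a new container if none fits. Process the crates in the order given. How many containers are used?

Put C1 (5 m³) in container 1; 35 m³ remain.
Put C2 (24 m³) in container 1; 11 m³ remain.
Put C3 (25 m³) in container 2; 15 m³ remain.
Put C4 (7 m³) in container 1; 4 m³ remain.
Put C5 (3 m³) in container 1; 1 m³ remain.
Put C6 (23 m³) in container 3; 17 m³ remain.
Put C7 (10 m³) in container 2; 5 m³ remain.
Put C8 (5 m³) in container 2; 0 m³ remain.
Put C9 (27 m³) in container 4; 13 m³ remain.
Put C10 (7 m³) in container 3; 10 m³ remain.
Put C11 (22 m³) in container 5; 18 m³ remain.
Put C12 (3 m³) in container 3; 7 m³ remain.
Put C13 (4 m³) in container 3; 3 m³ remain.
Final containers: [5,24,7,3] [25,10,5] [23,7,3,4] [27] [22].

5 containers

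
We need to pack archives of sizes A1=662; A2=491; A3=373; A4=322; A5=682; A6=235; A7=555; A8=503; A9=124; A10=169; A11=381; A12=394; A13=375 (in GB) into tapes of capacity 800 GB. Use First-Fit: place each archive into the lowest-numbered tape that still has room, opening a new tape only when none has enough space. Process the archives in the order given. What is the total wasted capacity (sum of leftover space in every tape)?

1134

tape 1: place A1 (662 GB), 138 GB left
tape 2: place A2 (491 GB), 309 GB left
tape 3: place A3 (373 GB), 427 GB left
tape 3: place A4 (322 GB), 105 GB left
tape 4: place A5 (682 GB), 118 GB left
tape 2: place A6 (235 GB), 74 GB left
tape 5: place A7 (555 GB), 245 GB left
tape 6: place A8 (503 GB), 297 GB left
tape 1: place A9 (124 GB), 14 GB left
tape 5: place A10 (169 GB), 76 GB left
tape 7: place A11 (381 GB), 419 GB left
tape 7: place A12 (394 GB), 25 GB left
tape 8: place A13 (375 GB), 425 GB left
8 tapes × 800 GB = 6400 GB; used 5266 GB; unused 1134 GB.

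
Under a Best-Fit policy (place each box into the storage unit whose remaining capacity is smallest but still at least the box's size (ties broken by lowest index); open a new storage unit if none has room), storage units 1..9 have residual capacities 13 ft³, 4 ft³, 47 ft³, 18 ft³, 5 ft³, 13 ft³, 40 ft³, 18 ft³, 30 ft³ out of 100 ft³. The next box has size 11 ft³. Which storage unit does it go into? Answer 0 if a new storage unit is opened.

1

Storage units with room: storage unit 1 (13 ft³), storage unit 3 (47 ft³), storage unit 4 (18 ft³), storage unit 6 (13 ft³), storage unit 7 (40 ft³), storage unit 8 (18 ft³), storage unit 9 (30 ft³).
Tightest fit is storage unit 1 with 13 ft³ free.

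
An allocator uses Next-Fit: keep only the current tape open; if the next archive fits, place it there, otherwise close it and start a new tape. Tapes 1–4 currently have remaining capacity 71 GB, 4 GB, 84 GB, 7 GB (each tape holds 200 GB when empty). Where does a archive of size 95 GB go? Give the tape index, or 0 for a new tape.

0

Next-Fit only looks at tape 4, which has 7 GB free.
95 GB does not fit, so a new tape is opened.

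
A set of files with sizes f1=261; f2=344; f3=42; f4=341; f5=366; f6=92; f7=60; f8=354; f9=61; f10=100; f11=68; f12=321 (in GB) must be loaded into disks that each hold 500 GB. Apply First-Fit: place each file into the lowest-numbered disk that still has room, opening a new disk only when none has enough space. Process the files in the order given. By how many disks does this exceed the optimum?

First-Fit: [261,42,92,60] [344,61,68] [341,100] [366] [354] [321] → 6 disks.
6 files exceed 250 GB (half the capacity), and no two of those can share a disk, so at least 6 disks are needed.
So 6 is already optimal.

0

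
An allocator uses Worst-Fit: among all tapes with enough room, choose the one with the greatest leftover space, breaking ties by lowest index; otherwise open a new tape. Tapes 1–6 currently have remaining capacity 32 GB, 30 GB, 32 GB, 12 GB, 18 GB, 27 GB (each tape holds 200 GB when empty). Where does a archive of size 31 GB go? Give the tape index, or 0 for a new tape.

1

Tapes with room: tape 1 (32 GB), tape 3 (32 GB).
Most room is tape 1 with 32 GB free.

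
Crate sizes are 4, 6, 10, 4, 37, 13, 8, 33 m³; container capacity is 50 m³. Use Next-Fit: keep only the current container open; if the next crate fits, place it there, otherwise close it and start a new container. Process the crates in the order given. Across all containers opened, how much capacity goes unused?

35

4 m³ → container 1 (remaining 46 m³)
6 m³ → container 1 (remaining 40 m³)
10 m³ → container 1 (remaining 30 m³)
4 m³ → container 1 (remaining 26 m³)
37 m³ → container 2 (remaining 13 m³)
13 m³ → container 2 (remaining 0 m³)
8 m³ → container 3 (remaining 42 m³)
33 m³ → container 3 (remaining 9 m³)
3 containers × 50 m³ = 150 m³; used 115 m³; unused 35 m³.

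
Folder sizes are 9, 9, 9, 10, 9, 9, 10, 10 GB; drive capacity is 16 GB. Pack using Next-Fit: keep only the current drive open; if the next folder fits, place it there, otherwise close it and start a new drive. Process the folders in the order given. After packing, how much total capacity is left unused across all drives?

Put 9 GB in drive 1; 7 GB remain.
Put 9 GB in drive 2; 7 GB remain.
Put 9 GB in drive 3; 7 GB remain.
Put 10 GB in drive 4; 6 GB remain.
Put 9 GB in drive 5; 7 GB remain.
Put 9 GB in drive 6; 7 GB remain.
Put 10 GB in drive 7; 6 GB remain.
Put 10 GB in drive 8; 6 GB remain.
8 drives × 16 GB = 128 GB; used 75 GB; unused 53 GB.

53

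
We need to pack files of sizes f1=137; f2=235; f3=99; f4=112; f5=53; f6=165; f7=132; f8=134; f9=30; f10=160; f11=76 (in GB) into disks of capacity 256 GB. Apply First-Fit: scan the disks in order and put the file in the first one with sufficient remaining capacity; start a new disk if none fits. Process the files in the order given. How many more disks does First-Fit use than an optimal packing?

First-Fit: [137,99] [235] [112,53,30] [165,76] [132] [134] [160] → 7 disks.
Total size 1333 GB; any packing needs at least ⌈1333/256⌉ = 6 disks.
An optimal packing achieves that bound: [235] [165,76] [160,53,30] [137,112] [134,99] [132] → 6 disks.
Excess: 7 − 6 = 1.

1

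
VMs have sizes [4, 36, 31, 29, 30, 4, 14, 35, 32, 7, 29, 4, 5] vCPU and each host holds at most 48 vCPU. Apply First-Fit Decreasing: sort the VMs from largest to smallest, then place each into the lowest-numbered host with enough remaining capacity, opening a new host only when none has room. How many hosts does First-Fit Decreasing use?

Sorted descending: 36, 35, 32, 31, 30, 29, 29, 14, 7, 5, 4, 4, 4.
host 1: place 36 vCPU, 12 vCPU left
host 2: place 35 vCPU, 13 vCPU left
host 3: place 32 vCPU, 16 vCPU left
host 4: place 31 vCPU, 17 vCPU left
host 5: place 30 vCPU, 18 vCPU left
host 6: place 29 vCPU, 19 vCPU left
host 7: place 29 vCPU, 19 vCPU left
host 3: place 14 vCPU, 2 vCPU left
host 1: place 7 vCPU, 5 vCPU left
host 1: place 5 vCPU, 0 vCPU left
host 2: place 4 vCPU, 9 vCPU left
host 2: place 4 vCPU, 5 vCPU left
host 2: place 4 vCPU, 1 vCPU left
Final hosts: [36,7,5] [35,4,4,4] [32,14] [31] [30] [29] [29].

7 hosts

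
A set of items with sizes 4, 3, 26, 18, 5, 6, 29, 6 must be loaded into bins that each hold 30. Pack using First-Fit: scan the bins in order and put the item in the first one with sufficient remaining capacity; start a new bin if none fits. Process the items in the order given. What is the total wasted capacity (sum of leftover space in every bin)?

23

Put 4 in bin 1; 26 remain.
Put 3 in bin 1; 23 remain.
Put 26 in bin 2; 4 remain.
Put 18 in bin 1; 5 remain.
Put 5 in bin 1; 0 remain.
Put 6 in bin 3; 24 remain.
Put 29 in bin 4; 1 remain.
Put 6 in bin 3; 18 remain.
4 bins × 30 = 120; used 97; unused 23.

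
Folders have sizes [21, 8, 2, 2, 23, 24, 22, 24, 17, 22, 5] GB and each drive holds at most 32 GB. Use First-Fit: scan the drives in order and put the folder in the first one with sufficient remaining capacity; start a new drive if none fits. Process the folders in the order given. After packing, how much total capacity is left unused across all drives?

54

drive 1: place 21 GB, 11 GB left
drive 1: place 8 GB, 3 GB left
drive 1: place 2 GB, 1 GB left
drive 2: place 2 GB, 30 GB left
drive 2: place 23 GB, 7 GB left
drive 3: place 24 GB, 8 GB left
drive 4: place 22 GB, 10 GB left
drive 5: place 24 GB, 8 GB left
drive 6: place 17 GB, 15 GB left
drive 7: place 22 GB, 10 GB left
drive 2: place 5 GB, 2 GB left
7 drives × 32 GB = 224 GB; used 170 GB; unused 54 GB.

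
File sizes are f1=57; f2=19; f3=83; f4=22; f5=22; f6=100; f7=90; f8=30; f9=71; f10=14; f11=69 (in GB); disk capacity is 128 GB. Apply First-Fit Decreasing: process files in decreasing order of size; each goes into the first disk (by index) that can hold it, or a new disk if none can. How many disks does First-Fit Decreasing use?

Sorted descending: 100, 90, 83, 71, 69, 57, 30, 22, 22, 19, 14.
100 GB → disk 1 (remaining 28 GB)
90 GB → disk 2 (remaining 38 GB)
83 GB → disk 3 (remaining 45 GB)
71 GB → disk 4 (remaining 57 GB)
69 GB → disk 5 (remaining 59 GB)
57 GB → disk 4 (remaining 0 GB)
30 GB → disk 2 (remaining 8 GB)
22 GB → disk 1 (remaining 6 GB)
22 GB → disk 3 (remaining 23 GB)
19 GB → disk 3 (remaining 4 GB)
14 GB → disk 5 (remaining 45 GB)

5 disks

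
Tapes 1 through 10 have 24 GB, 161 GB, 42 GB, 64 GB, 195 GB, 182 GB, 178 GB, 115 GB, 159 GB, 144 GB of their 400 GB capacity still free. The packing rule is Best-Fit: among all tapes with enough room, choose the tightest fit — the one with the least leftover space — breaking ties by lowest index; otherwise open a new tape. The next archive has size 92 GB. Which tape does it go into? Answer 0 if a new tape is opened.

Tapes with room: tape 2 (161 GB), tape 5 (195 GB), tape 6 (182 GB), tape 7 (178 GB), tape 8 (115 GB), tape 9 (159 GB), tape 10 (144 GB).
Tightest fit is tape 8 with 115 GB free.

8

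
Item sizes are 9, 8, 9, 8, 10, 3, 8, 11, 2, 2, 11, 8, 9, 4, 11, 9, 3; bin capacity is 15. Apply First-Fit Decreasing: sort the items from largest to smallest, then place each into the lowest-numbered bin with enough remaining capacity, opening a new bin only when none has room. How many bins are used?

Sorted descending: 11, 11, 11, 10, 9, 9, 9, 9, 8, 8, 8, 8, 4, 3, 3, 2, 2.
bin 1: place 11, 4 left
bin 2: place 11, 4 left
bin 3: place 11, 4 left
bin 4: place 10, 5 left
bin 5: place 9, 6 left
bin 6: place 9, 6 left
bin 7: place 9, 6 left
bin 8: place 9, 6 left
bin 9: place 8, 7 left
bin 10: place 8, 7 left
bin 11: place 8, 7 left
bin 12: place 8, 7 left
bin 1: place 4, 0 left
bin 2: place 3, 1 left
bin 3: place 3, 1 left
bin 4: place 2, 3 left
bin 4: place 2, 1 left

12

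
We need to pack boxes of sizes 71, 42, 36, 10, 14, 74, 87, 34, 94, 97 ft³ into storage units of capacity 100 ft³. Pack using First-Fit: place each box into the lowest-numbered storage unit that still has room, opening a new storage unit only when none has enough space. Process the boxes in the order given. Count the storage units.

Put 71 ft³ in storage unit 1; 29 ft³ remain.
Put 42 ft³ in storage unit 2; 58 ft³ remain.
Put 36 ft³ in storage unit 2; 22 ft³ remain.
Put 10 ft³ in storage unit 1; 19 ft³ remain.
Put 14 ft³ in storage unit 1; 5 ft³ remain.
Put 74 ft³ in storage unit 3; 26 ft³ remain.
Put 87 ft³ in storage unit 4; 13 ft³ remain.
Put 34 ft³ in storage unit 5; 66 ft³ remain.
Put 94 ft³ in storage unit 6; 6 ft³ remain.
Put 97 ft³ in storage unit 7; 3 ft³ remain.
Final storage units: [71,10,14] [42,36] [74] [87] [34] [94] [97].

7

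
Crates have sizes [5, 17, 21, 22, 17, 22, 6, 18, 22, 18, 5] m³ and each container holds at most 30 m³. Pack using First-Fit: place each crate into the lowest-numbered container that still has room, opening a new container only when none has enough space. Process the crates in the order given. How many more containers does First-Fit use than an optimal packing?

First-Fit: [5,17,6] [21,5] [22] [17] [22] [18] [22] [18] → 8 containers.
8 crates exceed 15 m³ (half the capacity), and no two of those can share a container, so at least 8 containers are needed.
So 8 is already optimal.

0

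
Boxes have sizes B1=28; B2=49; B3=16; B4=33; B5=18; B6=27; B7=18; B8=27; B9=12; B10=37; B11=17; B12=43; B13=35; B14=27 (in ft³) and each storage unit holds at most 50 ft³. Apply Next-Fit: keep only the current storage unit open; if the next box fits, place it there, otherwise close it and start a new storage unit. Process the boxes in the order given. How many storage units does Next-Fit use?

Put B1 (28 ft³) in storage unit 1; 22 ft³ remain.
Put B2 (49 ft³) in storage unit 2; 1 ft³ remain.
Put B3 (16 ft³) in storage unit 3; 34 ft³ remain.
Put B4 (33 ft³) in storage unit 3; 1 ft³ remain.
Put B5 (18 ft³) in storage unit 4; 32 ft³ remain.
Put B6 (27 ft³) in storage unit 4; 5 ft³ remain.
Put B7 (18 ft³) in storage unit 5; 32 ft³ remain.
Put B8 (27 ft³) in storage unit 5; 5 ft³ remain.
Put B9 (12 ft³) in storage unit 6; 38 ft³ remain.
Put B10 (37 ft³) in storage unit 6; 1 ft³ remain.
Put B11 (17 ft³) in storage unit 7; 33 ft³ remain.
Put B12 (43 ft³) in storage unit 8; 7 ft³ remain.
Put B13 (35 ft³) in storage unit 9; 15 ft³ remain.
Put B14 (27 ft³) in storage unit 10; 23 ft³ remain.

10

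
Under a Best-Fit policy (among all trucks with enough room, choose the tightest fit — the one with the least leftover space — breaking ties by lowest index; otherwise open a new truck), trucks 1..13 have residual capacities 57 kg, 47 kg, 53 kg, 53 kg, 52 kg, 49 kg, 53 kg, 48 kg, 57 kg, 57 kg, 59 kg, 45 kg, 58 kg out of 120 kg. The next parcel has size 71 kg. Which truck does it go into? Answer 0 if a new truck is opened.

No truck has ≥ 71 kg free, so a new truck is opened.

0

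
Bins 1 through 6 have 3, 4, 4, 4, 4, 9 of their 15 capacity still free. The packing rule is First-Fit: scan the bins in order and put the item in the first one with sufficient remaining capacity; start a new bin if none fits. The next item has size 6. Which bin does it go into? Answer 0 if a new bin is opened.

6

Bins with room: bin 6 (9).
The first with room is bin 6.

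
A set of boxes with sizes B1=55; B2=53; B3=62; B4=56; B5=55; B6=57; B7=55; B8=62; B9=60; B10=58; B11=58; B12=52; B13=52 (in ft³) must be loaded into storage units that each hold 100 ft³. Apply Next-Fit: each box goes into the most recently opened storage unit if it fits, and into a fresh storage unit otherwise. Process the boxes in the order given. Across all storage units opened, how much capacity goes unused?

storage unit 1: place B1 (55 ft³), 45 ft³ left
storage unit 2: place B2 (53 ft³), 47 ft³ left
storage unit 3: place B3 (62 ft³), 38 ft³ left
storage unit 4: place B4 (56 ft³), 44 ft³ left
storage unit 5: place B5 (55 ft³), 45 ft³ left
storage unit 6: place B6 (57 ft³), 43 ft³ left
storage unit 7: place B7 (55 ft³), 45 ft³ left
storage unit 8: place B8 (62 ft³), 38 ft³ left
storage unit 9: place B9 (60 ft³), 40 ft³ left
storage unit 10: place B10 (58 ft³), 42 ft³ left
storage unit 11: place B11 (58 ft³), 42 ft³ left
storage unit 12: place B12 (52 ft³), 48 ft³ left
storage unit 13: place B13 (52 ft³), 48 ft³ left
13 storage units × 100 ft³ = 1300 ft³; used 735 ft³; unused 565 ft³.

565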